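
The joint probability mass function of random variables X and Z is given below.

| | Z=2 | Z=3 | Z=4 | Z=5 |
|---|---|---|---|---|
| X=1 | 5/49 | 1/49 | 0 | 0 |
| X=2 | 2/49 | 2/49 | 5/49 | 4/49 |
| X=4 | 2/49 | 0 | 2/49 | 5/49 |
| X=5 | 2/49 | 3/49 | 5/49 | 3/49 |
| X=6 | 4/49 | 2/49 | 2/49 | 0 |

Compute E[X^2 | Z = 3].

P(Z = 3) = 8/49.
Σ X^2·P over the event = 1·(1/49) + 4·(2/49) + 25·(3/49) + 36·(2/49) = 156/49.
E[X^2 | Z = 3] = (156/49) / (8/49) = 39/2.

39/2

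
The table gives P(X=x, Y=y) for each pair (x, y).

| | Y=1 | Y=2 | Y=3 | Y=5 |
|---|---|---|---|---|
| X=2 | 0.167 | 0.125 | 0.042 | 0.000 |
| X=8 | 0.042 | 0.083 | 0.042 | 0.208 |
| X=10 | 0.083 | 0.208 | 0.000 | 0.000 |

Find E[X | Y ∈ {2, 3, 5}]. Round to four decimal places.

P(Y ∈ {2, 3, 5}) = 0.708.
Σ X·P over the event = 2·(0.125) + 2·(0.042) + 8·(0.083) + 8·(0.042) + 8·(0.208) + 10·(0.208) = 5.078.
E[X | Y ∈ {2, 3, 5}] = (5.078) / (0.708) = 7.1723.

7.1723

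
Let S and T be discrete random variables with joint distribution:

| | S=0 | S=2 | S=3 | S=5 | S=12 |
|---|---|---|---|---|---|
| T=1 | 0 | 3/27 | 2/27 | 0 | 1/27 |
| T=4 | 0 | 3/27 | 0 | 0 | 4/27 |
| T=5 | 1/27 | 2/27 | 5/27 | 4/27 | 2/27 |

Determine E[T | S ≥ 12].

27/7

P(S ≥ 12) = 7/27.
Σ T·P over the event = 1·(1/27) + 4·(4/27) + 5·(2/27) = 1.
E[T | S ≥ 12] = (1) / (7/27) = 27/7.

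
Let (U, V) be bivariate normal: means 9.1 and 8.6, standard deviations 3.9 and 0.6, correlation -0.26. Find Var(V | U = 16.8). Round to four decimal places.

0.3357

The conditional variance in a bivariate normal is σ_V²(1 − ρ²), independent of x.
Var(V | U=16.8) = (0.6)²·(1 − (-0.26)²) = 0.36·0.9324 = 0.3357.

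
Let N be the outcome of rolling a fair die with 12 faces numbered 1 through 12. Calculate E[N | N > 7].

Given N > 7, N is equally likely to be any of {8, 9, 10, 11, 12}.
E[N | N > 7] = (8 + 9 + 10 + 11 + 12) / 5 = 10.

10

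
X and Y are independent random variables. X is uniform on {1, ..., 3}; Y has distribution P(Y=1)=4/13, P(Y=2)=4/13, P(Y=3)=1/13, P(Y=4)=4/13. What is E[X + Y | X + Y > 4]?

103/18

P(X + Y > 4) = 6/13.
Summing (X+Y)·P(x,y) over outcomes with X + Y > 4 gives 103/39.
E[X + Y | X + Y > 4] = (103/39) / (6/13) = 103/18.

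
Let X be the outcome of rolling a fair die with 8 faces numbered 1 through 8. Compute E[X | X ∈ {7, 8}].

15/2

P(X ∈ {7, 8}) = 1/4.
Σ over the event: 7·1/8 + 8·1/8 = 15/8.
E[X | X ∈ {7, 8}] = (15/8) / (1/4) = 15/2.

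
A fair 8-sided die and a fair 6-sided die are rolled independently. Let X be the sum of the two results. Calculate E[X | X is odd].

8

P(X is odd) = 1/2.
Σ over the event: 3·1/24 + 5·1/12 + 7·1/8 + 9·1/8 + 11·1/12 + 13·1/24 = 4.
E[X | X is odd] = (4) / (1/2) = 8.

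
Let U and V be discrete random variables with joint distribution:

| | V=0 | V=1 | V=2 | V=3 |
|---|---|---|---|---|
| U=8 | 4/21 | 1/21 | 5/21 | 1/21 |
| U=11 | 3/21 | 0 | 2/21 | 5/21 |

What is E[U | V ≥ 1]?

P(V ≥ 1) = 2/3.
Σ U·P over the event = 8·(1/21) + 8·(5/21) + 8·(1/21) + 11·(2/21) + 11·(5/21) = 19/3.
E[U | V ≥ 1] = (19/3) / (2/3) = 19/2.

19/2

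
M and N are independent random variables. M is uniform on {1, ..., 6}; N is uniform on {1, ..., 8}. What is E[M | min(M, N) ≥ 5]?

11/2

P(min(M, N) ≥ 5) = 1/6.
Summing M·P(x,y) over outcomes with min(M, N) ≥ 5 gives 11/12.
E[M | min(M, N) ≥ 5] = (11/12) / (1/6) = 11/2.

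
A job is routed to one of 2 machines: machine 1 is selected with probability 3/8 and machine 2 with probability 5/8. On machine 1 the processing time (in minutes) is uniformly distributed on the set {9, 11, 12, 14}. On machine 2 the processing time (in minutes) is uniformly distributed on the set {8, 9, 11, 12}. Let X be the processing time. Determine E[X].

E[X | machine 1] = (9+11+12+14)/4 = 23/2.
E[X | machine 2] = (8+9+11+12)/4 = 10.
By the law of total expectation,
E[X] = (3/8)·(23/2) + (5/8)·(10) = 169/16.

169/16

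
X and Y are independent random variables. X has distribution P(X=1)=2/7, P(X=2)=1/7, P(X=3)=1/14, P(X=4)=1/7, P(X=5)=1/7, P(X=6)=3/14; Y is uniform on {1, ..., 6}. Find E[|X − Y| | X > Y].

P(X > Y) = 11/28.
Summing |X−Y|·P(x,y) over outcomes with X > Y gives 41/42.
E[|X − Y| | X > Y] = (41/42) / (11/28) = 82/33.

82/33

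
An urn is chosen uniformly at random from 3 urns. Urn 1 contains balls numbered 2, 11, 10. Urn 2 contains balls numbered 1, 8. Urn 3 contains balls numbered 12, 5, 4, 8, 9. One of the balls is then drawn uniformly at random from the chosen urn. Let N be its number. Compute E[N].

E[N | urn 1] = (2+11+10)/3 = 23/3.
E[N | urn 2] = (1+8)/2 = 9/2.
E[N | urn 3] = (12+5+4+8+9)/5 = 38/5.
By the law of total expectation,
E[N] = (1/3)·(23/3) + (1/3)·(9/2) + (1/3)·(38/5) = 593/90.

593/90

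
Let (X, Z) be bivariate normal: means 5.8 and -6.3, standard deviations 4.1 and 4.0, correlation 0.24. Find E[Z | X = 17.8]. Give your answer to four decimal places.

The regression of Z on X has slope ρ·σ_Z/σ_X and passes through (μ_X, μ_Z).
E[Z | X=17.8] = -6.3 + (0.24)·(4.0/4.1)·(17.8 − (5.8)) = -6.3 + (0.23415)·(12) = -3.4902.

-3.4902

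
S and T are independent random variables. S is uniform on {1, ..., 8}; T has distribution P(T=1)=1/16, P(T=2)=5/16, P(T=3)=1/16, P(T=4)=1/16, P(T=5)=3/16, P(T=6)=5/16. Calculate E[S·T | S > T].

1324/65

P(S > T) = 65/128.
Summing ST·P(x,y) over outcomes with S > T gives 331/32.
E[S·T | S > T] = (331/32) / (65/128) = 1324/65.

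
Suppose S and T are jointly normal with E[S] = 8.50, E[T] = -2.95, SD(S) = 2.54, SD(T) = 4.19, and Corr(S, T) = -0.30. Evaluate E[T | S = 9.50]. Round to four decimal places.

The regression of T on S has slope ρ·σ_T/σ_S and passes through (μ_S, μ_T).
E[T | S=9.50] = -2.95 + (-0.30)·(4.19/2.54)·(9.50 − (8.50)) = -2.95 + (-0.49488)·(1) = -3.4449.

-3.4449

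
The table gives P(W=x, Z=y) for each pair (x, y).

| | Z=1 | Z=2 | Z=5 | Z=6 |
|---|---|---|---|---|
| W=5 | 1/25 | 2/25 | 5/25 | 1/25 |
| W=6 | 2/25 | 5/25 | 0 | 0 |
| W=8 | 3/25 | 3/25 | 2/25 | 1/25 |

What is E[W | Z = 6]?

P(Z = 6) = 2/25.
Σ W·P over the event = 5·(1/25) + 8·(1/25) = 13/25.
E[W | Z = 6] = (13/25) / (2/25) = 13/2.

13/2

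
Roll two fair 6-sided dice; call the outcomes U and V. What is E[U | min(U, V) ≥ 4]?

Outcomes with min(U, V) ≥ 4: (4,4), (4,5), (4,6), (5,4), (5,5), (5,6), (6,4), (6,5), (6,6), each with probability 1/36.
E[U | min(U, V) ≥ 4] = (4 + 4 + 4 + 5 + 5 + 5 + 6 + 6 + 6) / 9 = 5.

5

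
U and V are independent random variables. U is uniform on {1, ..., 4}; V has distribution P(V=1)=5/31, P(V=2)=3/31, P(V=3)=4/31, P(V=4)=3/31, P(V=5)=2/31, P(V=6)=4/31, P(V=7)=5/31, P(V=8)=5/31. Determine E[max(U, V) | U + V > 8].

P(U + V > 8) = 45/124.
Summing max(U,V)·P(x,y) over outcomes with U + V > 8 gives 323/124.
E[max(U, V) | U + V > 8] = (323/124) / (45/124) = 323/45.

323/45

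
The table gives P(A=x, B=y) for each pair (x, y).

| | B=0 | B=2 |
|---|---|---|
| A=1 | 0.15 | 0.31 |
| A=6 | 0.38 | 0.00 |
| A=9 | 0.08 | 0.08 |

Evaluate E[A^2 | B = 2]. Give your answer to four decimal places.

17.4103

P(B = 2) = 0.39.
Summing A^2·P(A=x,B=y) over the conditioning event gives 6.79.
E[A^2 | B = 2] = (6.79) / (0.39) = 17.4103.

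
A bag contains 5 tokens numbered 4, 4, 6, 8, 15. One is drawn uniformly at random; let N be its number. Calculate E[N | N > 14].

15

P(N > 14) = 1/5.
Σ over the event: 15·1/5 = 3.
E[N | N > 14] = (3) / (1/5) = 15.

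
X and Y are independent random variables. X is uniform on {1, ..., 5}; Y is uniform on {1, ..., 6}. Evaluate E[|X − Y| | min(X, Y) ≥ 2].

3/2

P(min(X, Y) ≥ 2) = 2/3.
Summing |X−Y|·P(x,y) over outcomes with min(X, Y) ≥ 2 gives 1.
E[|X − Y| | min(X, Y) ≥ 2] = (1) / (2/3) = 3/2.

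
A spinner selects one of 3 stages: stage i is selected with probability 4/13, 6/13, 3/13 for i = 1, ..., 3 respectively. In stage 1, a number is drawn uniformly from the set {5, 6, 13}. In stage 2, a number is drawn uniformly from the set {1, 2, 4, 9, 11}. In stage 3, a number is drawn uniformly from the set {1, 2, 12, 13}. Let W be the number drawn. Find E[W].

427/65

E[W | stage 1] = (5+6+13)/3 = 8.
E[W | stage 2] = (1+2+4+9+11)/5 = 27/5.
E[W | stage 3] = (1+2+12+13)/4 = 7.
By the law of total expectation,
E[W] = (4/13)·(8) + (6/13)·(27/5) + (3/13)·(7) = 427/65.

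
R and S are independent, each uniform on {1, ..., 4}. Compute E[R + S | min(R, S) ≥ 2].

6

Outcomes with min(R, S) ≥ 2: (2,2), (2,3), (2,4), (3,2), (3,3), (3,4), (4,2), (4,3), (4,4), each with probability 1/16.
E[R + S | min(R, S) ≥ 2] = (4 + 5 + 6 + 5 + 6 + 7 + 6 + 7 + 8) / 9 = 6.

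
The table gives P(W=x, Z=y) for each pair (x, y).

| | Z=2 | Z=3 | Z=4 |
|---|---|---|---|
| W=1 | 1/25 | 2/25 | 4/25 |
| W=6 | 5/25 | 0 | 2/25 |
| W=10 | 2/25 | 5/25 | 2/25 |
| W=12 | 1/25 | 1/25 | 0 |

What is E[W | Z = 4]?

P(Z = 4) = 8/25.
Summing W·P(W=x,Z=y) over the conditioning event gives 36/25.
E[W | Z = 4] = (36/25) / (8/25) = 9/2.

9/2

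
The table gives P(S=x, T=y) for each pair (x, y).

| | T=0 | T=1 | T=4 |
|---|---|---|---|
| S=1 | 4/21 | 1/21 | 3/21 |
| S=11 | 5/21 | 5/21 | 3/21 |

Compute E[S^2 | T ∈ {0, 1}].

81

P(T ∈ {0, 1}) = 5/7.
Σ S^2·P over the event = 1·(4/21) + 1·(1/21) + 121·(5/21) + 121·(5/21) = 405/7.
E[S^2 | T ∈ {0, 1}] = (405/7) / (5/7) = 81.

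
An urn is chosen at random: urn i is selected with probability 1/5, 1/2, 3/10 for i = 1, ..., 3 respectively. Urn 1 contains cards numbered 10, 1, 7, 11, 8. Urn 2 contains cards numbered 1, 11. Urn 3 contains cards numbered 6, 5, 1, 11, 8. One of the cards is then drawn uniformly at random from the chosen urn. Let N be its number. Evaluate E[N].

E[N | urn 1] = (10+1+7+11+8)/5 = 37/5.
E[N | urn 2] = (1+11)/2 = 6.
E[N | urn 3] = (6+5+1+11+8)/5 = 31/5.
By the law of total expectation,
E[N] = (1/5)·(37/5) + (1/2)·(6) + (3/10)·(31/5) = 317/50.

317/50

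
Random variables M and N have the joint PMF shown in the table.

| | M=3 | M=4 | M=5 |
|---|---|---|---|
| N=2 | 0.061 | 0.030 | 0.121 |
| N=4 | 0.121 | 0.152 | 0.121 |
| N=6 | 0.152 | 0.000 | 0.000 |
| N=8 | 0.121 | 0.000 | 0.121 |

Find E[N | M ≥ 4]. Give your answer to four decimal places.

P(M ≥ 4) = 0.545.
Summing N·P(M=x,N=y) over the conditioning event gives 2.362.
E[N | M ≥ 4] = (2.362) / (0.545) = 4.3339.

4.3339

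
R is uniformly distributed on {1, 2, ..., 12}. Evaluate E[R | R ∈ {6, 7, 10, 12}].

P(R ∈ {6, 7, 10, 12}) = 1/3.
Σ over the event: 6·1/12 + 7·1/12 + 10·1/12 + 12·1/12 = 35/12.
E[R | R ∈ {6, 7, 10, 12}] = (35/12) / (1/3) = 35/4.

35/4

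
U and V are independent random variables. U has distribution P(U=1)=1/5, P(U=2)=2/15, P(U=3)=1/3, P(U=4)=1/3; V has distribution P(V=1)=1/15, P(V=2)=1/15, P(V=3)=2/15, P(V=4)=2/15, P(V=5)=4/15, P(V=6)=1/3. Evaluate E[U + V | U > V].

11/2

P(U > V) = 32/225.
Summing (U+V)·P(x,y) over outcomes with U > V gives 176/225.
E[U + V | U > V] = (176/225) / (32/225) = 11/2.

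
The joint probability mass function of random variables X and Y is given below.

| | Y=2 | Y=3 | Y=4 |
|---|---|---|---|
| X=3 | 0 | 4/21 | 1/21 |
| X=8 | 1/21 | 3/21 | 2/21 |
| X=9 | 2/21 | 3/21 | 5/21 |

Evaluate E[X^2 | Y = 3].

P(Y = 3) = 10/21.
Σ X^2·P over the event = 9·(4/21) + 64·(3/21) + 81·(3/21) = 157/7.
E[X^2 | Y = 3] = (157/7) / (10/21) = 471/10.

471/10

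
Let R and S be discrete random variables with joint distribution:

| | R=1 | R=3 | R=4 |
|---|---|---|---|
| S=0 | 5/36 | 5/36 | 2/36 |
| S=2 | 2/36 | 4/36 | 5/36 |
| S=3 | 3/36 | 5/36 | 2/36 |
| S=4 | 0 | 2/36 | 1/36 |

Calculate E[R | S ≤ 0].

P(S ≤ 0) = 1/3.
Summing R·P(R=x,S=y) over the conditioning event gives 7/9.
E[R | S ≤ 0] = (7/9) / (1/3) = 7/3.

7/3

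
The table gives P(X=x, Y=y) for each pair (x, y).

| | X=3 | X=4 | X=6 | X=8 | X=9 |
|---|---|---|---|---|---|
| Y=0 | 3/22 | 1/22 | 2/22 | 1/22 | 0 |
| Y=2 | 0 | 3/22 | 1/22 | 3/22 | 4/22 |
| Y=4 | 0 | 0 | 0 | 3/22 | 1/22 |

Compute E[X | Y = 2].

78/11

P(Y = 2) = 1/2.
Σ X·P over the event = 4·(3/22) + 6·(1/22) + 8·(3/22) + 9·(4/22) = 39/11.
E[X | Y = 2] = (39/11) / (1/2) = 78/11.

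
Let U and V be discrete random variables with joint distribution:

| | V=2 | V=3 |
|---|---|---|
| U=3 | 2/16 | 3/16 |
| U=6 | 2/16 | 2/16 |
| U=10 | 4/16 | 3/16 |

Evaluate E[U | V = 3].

51/8

P(V = 3) = 1/2.
Σ U·P over the event = 3·(3/16) + 6·(2/16) + 10·(3/16) = 51/16.
E[U | V = 3] = (51/16) / (1/2) = 51/8.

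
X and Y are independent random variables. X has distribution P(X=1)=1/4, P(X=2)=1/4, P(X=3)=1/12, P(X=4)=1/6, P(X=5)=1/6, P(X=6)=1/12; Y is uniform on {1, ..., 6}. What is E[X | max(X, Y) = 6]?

P(max(X, Y) = 6) = 17/72.
Summing X·P(x,y) over outcomes with max(X, Y) = 6 gives 11/12.
E[X | max(X, Y) = 6] = (11/12) / (17/72) = 66/17.

66/17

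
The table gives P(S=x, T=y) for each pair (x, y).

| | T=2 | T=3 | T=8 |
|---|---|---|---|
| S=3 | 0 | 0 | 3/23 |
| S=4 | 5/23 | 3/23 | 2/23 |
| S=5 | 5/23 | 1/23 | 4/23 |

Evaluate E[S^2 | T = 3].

P(T = 3) = 4/23.
Σ S^2·P over the event = 16·(3/23) + 25·(1/23) = 73/23.
E[S^2 | T = 3] = (73/23) / (4/23) = 73/4.

73/4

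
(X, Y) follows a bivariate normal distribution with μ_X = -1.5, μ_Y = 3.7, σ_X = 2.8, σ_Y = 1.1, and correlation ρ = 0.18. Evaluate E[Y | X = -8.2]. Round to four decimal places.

3.2262

E[Y | X=x] = μ_Y + ρ(σ_Y/σ_X)(x − μ_X) for jointly normal variables.
E[Y | X=-8.2] = 3.7 + (0.18)·(1.1/2.8)·(-8.2 − (-1.5)) = 3.7 + (0.070714)·(-6.7) = 3.2262.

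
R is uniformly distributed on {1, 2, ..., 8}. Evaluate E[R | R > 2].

Given R > 2, R is equally likely to be any of {3, 4, 5, 6, 7, 8}.
E[R | R > 2] = (3 + 4 + 5 + 6 + 7 + 8) / 6 = 11/2.

11/2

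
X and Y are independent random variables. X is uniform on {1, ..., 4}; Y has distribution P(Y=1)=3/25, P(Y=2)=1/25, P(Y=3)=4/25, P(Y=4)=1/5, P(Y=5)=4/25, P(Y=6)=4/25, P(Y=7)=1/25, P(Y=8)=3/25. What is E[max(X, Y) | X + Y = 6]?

P(X + Y = 6) = 7/50.
Summing max(X,Y)·P(x,y) over outcomes with X + Y = 6 gives 14/25.
E[max(X, Y) | X + Y = 6] = (14/25) / (7/50) = 4.

4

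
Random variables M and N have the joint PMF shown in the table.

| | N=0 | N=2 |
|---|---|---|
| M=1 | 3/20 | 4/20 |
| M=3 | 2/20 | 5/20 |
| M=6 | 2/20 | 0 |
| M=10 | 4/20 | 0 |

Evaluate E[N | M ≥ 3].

10/13

P(M ≥ 3) = 13/20.
Σ N·P over the event = 0·(2/20) + 2·(5/20) + 0·(2/20) + 0·(4/20) = 1/2.
E[N | M ≥ 3] = (1/2) / (13/20) = 10/13.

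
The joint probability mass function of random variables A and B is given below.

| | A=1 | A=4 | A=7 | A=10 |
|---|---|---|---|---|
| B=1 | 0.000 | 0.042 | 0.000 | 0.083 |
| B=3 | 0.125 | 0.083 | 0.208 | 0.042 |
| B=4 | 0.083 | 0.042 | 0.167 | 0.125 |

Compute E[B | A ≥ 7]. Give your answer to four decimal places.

3.2016

P(A ≥ 7) = 0.625.
Summing B·P(A=x,B=y) over the conditioning event gives 2.001.
E[B | A ≥ 7] = (2.001) / (0.625) = 3.2016.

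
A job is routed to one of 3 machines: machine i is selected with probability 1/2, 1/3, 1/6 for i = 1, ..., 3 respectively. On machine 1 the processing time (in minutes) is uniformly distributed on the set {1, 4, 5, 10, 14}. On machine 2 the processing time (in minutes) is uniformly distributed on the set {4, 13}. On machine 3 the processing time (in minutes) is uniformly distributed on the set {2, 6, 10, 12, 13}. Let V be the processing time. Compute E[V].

E[V | machine 1] = (1+4+5+10+14)/5 = 34/5.
E[V | machine 2] = (4+13)/2 = 17/2.
E[V | machine 3] = (2+6+10+12+13)/5 = 43/5.
E[V] = (1/2)·(34/5) + (1/3)·(17/2) + (1/6)·(43/5) = 23/3.

23/3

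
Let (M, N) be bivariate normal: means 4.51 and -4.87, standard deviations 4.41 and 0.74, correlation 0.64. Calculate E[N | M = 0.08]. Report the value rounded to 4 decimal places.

For a bivariate normal, E[N | M=x] = μ_N + ρ·(σ_N/σ_M)·(x − μ_M).
E[N | M=0.08] = -4.87 + (0.64)·(0.74/4.41)·(0.08 − (4.51)) = -4.87 + (0.10739)·(-4.43) = -5.3457.

-5.3457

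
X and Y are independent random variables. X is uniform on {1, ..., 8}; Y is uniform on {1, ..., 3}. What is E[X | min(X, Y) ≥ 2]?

5

P(min(X, Y) ≥ 2) = 7/12.
Summing X·P(x,y) over outcomes with min(X, Y) ≥ 2 gives 35/12.
E[X | min(X, Y) ≥ 2] = (35/12) / (7/12) = 5.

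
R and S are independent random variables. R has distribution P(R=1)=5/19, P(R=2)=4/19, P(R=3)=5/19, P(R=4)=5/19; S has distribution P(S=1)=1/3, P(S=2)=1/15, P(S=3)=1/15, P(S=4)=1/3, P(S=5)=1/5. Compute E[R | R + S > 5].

P(R + S > 5) = 142/285.
Summing R·P(x,y) over outcomes with R + S > 5 gives 138/95.
E[R | R + S > 5] = (138/95) / (142/285) = 207/71.

207/71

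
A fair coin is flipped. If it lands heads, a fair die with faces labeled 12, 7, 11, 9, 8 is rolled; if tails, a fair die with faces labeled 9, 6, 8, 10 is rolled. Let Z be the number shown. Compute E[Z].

353/40

E[Z | heads] = (12+7+11+9+8)/5 = 47/5.
E[Z | tails] = (9+6+8+10)/4 = 33/4.
By the law of total expectation,
E[Z] = (1/2)·(47/5) + (1/2)·(33/4) = 353/40.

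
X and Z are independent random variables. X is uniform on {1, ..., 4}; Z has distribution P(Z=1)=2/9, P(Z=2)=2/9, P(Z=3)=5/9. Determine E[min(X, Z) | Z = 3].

9/4

P(Z = 3) = 5/9.
Summing min(X,Z)·P(x,y) over outcomes with Z = 3 gives 5/4.
E[min(X, Z) | Z = 3] = (5/4) / (5/9) = 9/4.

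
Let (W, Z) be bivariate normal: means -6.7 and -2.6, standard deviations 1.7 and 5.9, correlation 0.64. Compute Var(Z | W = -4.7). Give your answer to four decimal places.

The conditional variance in a bivariate normal is σ_Z²(1 − ρ²), independent of x.
Var(Z | W=-4.7) = (5.9)²·(1 − (0.64)²) = 34.81·0.5904 = 20.5518.

20.5518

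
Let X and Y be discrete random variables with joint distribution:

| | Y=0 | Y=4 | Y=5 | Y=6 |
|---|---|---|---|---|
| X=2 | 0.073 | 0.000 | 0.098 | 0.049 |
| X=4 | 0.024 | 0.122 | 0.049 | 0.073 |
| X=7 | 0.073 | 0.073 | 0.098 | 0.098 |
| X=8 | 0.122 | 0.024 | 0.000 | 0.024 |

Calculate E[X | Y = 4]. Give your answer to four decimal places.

5.4384

P(Y = 4) = 0.219.
Σ X·P over the event = 4·(0.122) + 7·(0.073) + 8·(0.024) = 1.191.
E[X | Y = 4] = (1.191) / (0.219) = 5.4384.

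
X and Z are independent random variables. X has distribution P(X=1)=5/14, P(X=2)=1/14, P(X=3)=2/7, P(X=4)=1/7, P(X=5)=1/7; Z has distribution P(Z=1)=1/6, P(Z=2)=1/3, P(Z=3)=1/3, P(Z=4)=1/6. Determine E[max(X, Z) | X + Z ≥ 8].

19/4

P(X + Z ≥ 8) = 2/21.
Summing max(X,Z)·P(x,y) over outcomes with X + Z ≥ 8 gives 19/42.
E[max(X, Z) | X + Z ≥ 8] = (19/42) / (2/21) = 19/4.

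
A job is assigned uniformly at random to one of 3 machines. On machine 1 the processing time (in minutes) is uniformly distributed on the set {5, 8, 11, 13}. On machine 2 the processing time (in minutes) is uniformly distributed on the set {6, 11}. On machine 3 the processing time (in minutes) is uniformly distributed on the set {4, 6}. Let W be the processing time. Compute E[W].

91/12

E[W | machine 1] = (5+8+11+13)/4 = 37/4.
E[W | machine 2] = (6+11)/2 = 17/2.
E[W | machine 3] = (4+6)/2 = 5.
By the law of total expectation,
E[W] = (1/3)·(37/4) + (1/3)·(17/2) + (1/3)·(5) = 91/12.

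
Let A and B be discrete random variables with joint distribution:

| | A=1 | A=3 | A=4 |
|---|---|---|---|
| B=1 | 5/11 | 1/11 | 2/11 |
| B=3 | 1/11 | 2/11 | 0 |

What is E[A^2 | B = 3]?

19/3

P(B = 3) = 3/11.
Summing A^2·P(A=x,B=y) over the conditioning event gives 19/11.
E[A^2 | B = 3] = (19/11) / (3/11) = 19/3.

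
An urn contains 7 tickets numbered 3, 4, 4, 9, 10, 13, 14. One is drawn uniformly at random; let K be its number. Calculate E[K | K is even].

P(K is even) = 4/7.
Σ over the event: 4·2/7 + 10·1/7 + 14·1/7 = 32/7.
E[K | K is even] = (32/7) / (4/7) = 8.

8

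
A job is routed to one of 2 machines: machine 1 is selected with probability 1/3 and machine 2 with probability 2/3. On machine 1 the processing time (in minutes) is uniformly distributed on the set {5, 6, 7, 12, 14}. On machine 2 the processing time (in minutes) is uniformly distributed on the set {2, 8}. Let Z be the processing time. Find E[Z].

E[Z | machine 1] = (5+6+7+12+14)/5 = 44/5.
E[Z | machine 2] = (2+8)/2 = 5.
By the law of total expectation,
E[Z] = (1/3)·(44/5) + (2/3)·(5) = 94/15.

94/15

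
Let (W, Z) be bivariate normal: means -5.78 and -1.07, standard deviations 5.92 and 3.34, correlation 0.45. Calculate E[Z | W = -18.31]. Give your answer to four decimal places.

-4.2512

The regression of Z on W has slope ρ·σ_Z/σ_W and passes through (μ_W, μ_Z).
E[Z | W=-18.31] = -1.07 + (0.45)·(3.34/5.92)·(-18.31 − (-5.78)) = -1.07 + (0.25389)·(-12.53) = -4.2512.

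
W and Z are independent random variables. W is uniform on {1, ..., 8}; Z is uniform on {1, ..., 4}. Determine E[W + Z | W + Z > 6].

P(W + Z > 6) = 9/16.
Summing (W+Z)·P(x,y) over outcomes with W + Z > 6 gives 5.
E[W + Z | W + Z > 6] = (5) / (9/16) = 80/9.

80/9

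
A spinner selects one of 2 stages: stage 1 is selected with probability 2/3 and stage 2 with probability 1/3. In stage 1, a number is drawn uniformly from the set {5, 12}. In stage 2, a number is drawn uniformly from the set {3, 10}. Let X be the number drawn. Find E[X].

47/6

E[X | stage 1] = (5+12)/2 = 17/2.
E[X | stage 2] = (3+10)/2 = 13/2.
E[X] = (2/3)·(17/2) + (1/3)·(13/2) = 47/6.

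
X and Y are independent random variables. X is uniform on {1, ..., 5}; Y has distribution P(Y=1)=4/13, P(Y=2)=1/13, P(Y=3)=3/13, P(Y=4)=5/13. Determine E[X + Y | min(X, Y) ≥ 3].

P(min(X, Y) ≥ 3) = 24/65.
Summing (X+Y)·P(x,y) over outcomes with min(X, Y) ≥ 3 gives 183/65.
E[X + Y | min(X, Y) ≥ 3] = (183/65) / (24/65) = 61/8.

61/8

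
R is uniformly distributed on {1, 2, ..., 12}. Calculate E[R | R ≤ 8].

9/2

Given R ≤ 8, R is equally likely to be any of {1, 2, 3, 4, 5, 6, 7, 8}.
E[R | R ≤ 8] = (1 + 2 + 3 + 4 + 5 + 6 + 7 + 8) / 8 = 9/2.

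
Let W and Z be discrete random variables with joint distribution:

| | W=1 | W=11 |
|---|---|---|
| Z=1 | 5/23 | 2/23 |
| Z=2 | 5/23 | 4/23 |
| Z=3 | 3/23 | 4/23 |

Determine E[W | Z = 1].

P(Z = 1) = 7/23.
Σ W·P over the event = 1·(5/23) + 11·(2/23) = 27/23.
E[W | Z = 1] = (27/23) / (7/23) = 27/7.

27/7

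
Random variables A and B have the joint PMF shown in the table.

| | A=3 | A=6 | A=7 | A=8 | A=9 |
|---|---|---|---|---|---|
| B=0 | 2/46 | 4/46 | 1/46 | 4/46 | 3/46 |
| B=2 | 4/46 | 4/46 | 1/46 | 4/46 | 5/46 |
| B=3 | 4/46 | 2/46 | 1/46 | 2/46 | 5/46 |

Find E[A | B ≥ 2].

P(B ≥ 2) = 16/23.
Summing A·P(A=x,B=y) over the conditioning event gives 106/23.
E[A | B ≥ 2] = (106/23) / (16/23) = 53/8.

53/8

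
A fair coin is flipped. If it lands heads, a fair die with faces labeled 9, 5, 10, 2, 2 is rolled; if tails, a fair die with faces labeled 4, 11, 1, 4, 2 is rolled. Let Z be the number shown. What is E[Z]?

5

E[Z | heads] = (9+5+10+2+2)/5 = 28/5.
E[Z | tails] = (4+11+1+4+2)/5 = 22/5.
E[Z] = (1/2)·(28/5) + (1/2)·(22/5) = 5.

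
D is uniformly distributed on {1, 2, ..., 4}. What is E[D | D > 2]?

7/2

Given D > 2, D is equally likely to be any of {3, 4}.
E[D | D > 2] = (3 + 4) / 2 = 7/2.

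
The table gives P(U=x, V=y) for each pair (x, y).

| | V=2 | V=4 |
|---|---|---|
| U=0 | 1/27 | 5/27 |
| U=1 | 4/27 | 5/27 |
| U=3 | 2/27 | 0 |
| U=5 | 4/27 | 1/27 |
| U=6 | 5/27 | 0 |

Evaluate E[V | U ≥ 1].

18/7

P(U ≥ 1) = 7/9.
Σ V·P over the event = 2·(4/27) + 4·(5/27) + 2·(2/27) + 2·(4/27) + 4·(1/27) + 2·(5/27) = 2.
E[V | U ≥ 1] = (2) / (7/9) = 18/7.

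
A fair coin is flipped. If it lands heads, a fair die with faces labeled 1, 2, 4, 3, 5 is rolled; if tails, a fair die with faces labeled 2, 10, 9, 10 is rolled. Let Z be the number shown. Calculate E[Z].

E[Z | heads] = (1+2+4+3+5)/5 = 3.
E[Z | tails] = (2+10+9+10)/4 = 31/4.
By the law of total expectation,
E[Z] = (1/2)·(3) + (1/2)·(31/4) = 43/8.

43/8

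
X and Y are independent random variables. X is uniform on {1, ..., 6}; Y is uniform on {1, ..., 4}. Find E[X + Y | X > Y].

P(X > Y) = 7/12.
Summing (X+Y)·P(x,y) over outcomes with X > Y gives 47/12.
E[X + Y | X > Y] = (47/12) / (7/12) = 47/7.

47/7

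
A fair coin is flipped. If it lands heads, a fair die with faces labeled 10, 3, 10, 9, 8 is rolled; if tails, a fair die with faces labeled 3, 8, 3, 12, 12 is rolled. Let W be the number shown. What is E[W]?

39/5

E[W | heads] = (10+3+10+9+8)/5 = 8.
E[W | tails] = (3+8+3+12+12)/5 = 38/5.
E[W] = (1/2)·(8) + (1/2)·(38/5) = 39/5.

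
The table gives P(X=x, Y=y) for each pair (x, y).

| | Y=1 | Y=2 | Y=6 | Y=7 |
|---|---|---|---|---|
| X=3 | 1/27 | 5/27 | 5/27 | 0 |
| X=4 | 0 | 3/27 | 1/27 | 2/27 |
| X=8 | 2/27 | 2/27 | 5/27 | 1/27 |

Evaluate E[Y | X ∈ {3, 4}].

P(X ∈ {3, 4}) = 17/27.
Σ Y·P over the event = 1·(1/27) + 2·(5/27) + 6·(5/27) + 2·(3/27) + 6·(1/27) + 7·(2/27) = 67/27.
E[Y | X ∈ {3, 4}] = (67/27) / (17/27) = 67/17.

67/17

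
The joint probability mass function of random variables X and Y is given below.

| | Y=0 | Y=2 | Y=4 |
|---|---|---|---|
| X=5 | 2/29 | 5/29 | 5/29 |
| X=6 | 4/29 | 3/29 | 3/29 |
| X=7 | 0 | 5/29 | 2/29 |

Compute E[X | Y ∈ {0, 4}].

P(Y ∈ {0, 4}) = 16/29.
Σ X·P over the event = 5·(2/29) + 5·(5/29) + 6·(4/29) + 6·(3/29) + 7·(2/29) = 91/29.
E[X | Y ∈ {0, 4}] = (91/29) / (16/29) = 91/16.

91/16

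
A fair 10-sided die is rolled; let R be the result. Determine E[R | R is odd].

5

Given R is odd, R is equally likely to be any of {1, 3, 5, 7, 9}.
E[R | R is odd] = (1 + 3 + 5 + 7 + 9) / 5 = 5.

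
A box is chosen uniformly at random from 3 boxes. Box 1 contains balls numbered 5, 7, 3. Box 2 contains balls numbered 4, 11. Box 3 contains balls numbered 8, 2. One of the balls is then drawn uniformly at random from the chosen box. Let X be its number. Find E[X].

E[X | box 1] = (5+7+3)/3 = 5.
E[X | box 2] = (4+11)/2 = 15/2.
E[X | box 3] = (8+2)/2 = 5.
By the law of total expectation,
E[X] = (1/3)·(5) + (1/3)·(15/2) + (1/3)·(5) = 35/6.

35/6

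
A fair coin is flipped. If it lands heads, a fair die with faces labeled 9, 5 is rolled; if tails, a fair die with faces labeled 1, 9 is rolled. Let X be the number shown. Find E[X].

E[X | heads] = (9+5)/2 = 7.
E[X | tails] = (1+9)/2 = 5.
E[X] = (1/2)·(7) + (1/2)·(5) = 6.

6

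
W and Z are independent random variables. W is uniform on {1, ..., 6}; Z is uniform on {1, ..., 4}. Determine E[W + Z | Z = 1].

9/2

Outcomes with Z = 1: (1,1), (2,1), (3,1), (4,1), (5,1), (6,1), each with probability 1/24.
E[W + Z | Z = 1] = (2 + 3 + 4 + 5 + 6 + 7) / 6 = 9/2.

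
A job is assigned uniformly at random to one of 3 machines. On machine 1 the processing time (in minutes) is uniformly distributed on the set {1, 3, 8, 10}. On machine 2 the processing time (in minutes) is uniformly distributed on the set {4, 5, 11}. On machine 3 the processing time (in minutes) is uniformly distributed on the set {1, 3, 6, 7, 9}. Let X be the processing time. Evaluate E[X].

E[X | machine 1] = (1+3+8+10)/4 = 11/2.
E[X | machine 2] = (4+5+11)/3 = 20/3.
E[X | machine 3] = (1+3+6+7+9)/5 = 26/5.
By the law of total expectation,
E[X] = (1/3)·(11/2) + (1/3)·(20/3) + (1/3)·(26/5) = 521/90.

521/90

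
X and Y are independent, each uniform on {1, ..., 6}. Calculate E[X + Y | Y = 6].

19/2

Outcomes with Y = 6: (1,6), (2,6), (3,6), (4,6), (5,6), (6,6), each with probability 1/36.
E[X + Y | Y = 6] = (7 + 8 + 9 + 10 + 11 + 12) / 6 = 19/2.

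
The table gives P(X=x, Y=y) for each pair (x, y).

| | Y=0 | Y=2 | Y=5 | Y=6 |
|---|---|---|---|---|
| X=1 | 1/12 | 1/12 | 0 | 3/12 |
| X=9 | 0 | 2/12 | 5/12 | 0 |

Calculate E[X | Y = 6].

P(Y = 6) = 1/4.
Summing X·P(X=x,Y=y) over the conditioning event gives 1/4.
E[X | Y = 6] = (1/4) / (1/4) = 1.

1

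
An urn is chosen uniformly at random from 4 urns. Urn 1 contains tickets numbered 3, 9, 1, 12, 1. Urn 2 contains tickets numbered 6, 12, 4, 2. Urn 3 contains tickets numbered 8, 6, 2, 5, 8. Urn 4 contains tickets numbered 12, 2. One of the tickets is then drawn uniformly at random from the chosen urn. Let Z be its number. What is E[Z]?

E[Z | urn 1] = (3+9+1+12+1)/5 = 26/5.
E[Z | urn 2] = (6+12+4+2)/4 = 6.
E[Z | urn 3] = (8+6+2+5+8)/5 = 29/5.
E[Z | urn 4] = (12+2)/2 = 7.
E[Z] = (1/4)·(26/5) + (1/4)·(6) + (1/4)·(29/5) + (1/4)·(7) = 6.

6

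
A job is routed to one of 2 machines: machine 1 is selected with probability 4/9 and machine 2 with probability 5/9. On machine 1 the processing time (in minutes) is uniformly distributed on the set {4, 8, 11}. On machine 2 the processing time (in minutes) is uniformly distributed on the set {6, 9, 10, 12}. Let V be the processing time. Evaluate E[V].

E[V | machine 1] = (4+8+11)/3 = 23/3.
E[V | machine 2] = (6+9+10+12)/4 = 37/4.
By the law of total expectation,
E[V] = (4/9)·(23/3) + (5/9)·(37/4) = 923/108.

923/108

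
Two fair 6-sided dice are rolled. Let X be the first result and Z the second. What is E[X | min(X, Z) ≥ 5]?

Outcomes with min(X, Z) ≥ 5: (5,5), (5,6), (6,5), (6,6), each with probability 1/36.
E[X | min(X, Z) ≥ 5] = (5 + 5 + 6 + 6) / 4 = 11/2.

11/2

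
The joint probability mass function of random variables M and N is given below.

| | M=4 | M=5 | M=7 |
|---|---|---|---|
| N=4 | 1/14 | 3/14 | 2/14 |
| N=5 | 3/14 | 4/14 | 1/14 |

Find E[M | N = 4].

P(N = 4) = 3/7.
Σ M·P over the event = 4·(1/14) + 5·(3/14) + 7·(2/14) = 33/14.
E[M | N = 4] = (33/14) / (3/7) = 11/2.

11/2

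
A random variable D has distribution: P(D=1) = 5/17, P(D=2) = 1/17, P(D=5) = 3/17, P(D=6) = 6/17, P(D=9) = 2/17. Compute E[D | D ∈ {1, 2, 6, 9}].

61/14

P(D ∈ {1, 2, 6, 9}) = 14/17.
Σ over the event: 1·5/17 + 2·1/17 + 6·6/17 + 9·2/17 = 61/17.
E[D | D ∈ {1, 2, 6, 9}] = (61/17) / (14/17) = 61/14.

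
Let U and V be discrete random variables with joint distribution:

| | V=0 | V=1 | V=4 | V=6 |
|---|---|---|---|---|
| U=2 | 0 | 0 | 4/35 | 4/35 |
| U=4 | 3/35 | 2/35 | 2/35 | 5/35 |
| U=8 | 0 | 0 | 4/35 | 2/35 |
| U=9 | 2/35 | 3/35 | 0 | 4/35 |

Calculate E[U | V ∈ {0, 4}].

26/5

P(V ∈ {0, 4}) = 3/7.
Σ U·P over the event = 2·(4/35) + 4·(3/35) + 4·(2/35) + 8·(4/35) + 9·(2/35) = 78/35.
E[U | V ∈ {0, 4}] = (78/35) / (3/7) = 26/5.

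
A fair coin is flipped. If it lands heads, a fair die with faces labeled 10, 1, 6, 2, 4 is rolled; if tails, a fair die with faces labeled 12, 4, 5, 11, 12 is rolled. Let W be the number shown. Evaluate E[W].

67/10

E[W | heads] = (10+1+6+2+4)/5 = 23/5.
E[W | tails] = (12+4+5+11+12)/5 = 44/5.
By the law of total expectation,
E[W] = (1/2)·(23/5) + (1/2)·(44/5) = 67/10.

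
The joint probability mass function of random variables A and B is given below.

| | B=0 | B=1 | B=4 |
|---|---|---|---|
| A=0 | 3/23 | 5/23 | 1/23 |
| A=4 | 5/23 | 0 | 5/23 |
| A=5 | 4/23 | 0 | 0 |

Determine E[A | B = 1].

0

P(B = 1) = 5/23.
Σ A·P over the event = 0·(5/23) = 0.
E[A | B = 1] = (0) / (5/23) = 0.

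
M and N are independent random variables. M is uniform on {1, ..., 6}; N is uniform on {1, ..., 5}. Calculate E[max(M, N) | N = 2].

11/3

P(N = 2) = 1/5.
Summing max(M,N)·P(x,y) over outcomes with N = 2 gives 11/15.
E[max(M, N) | N = 2] = (11/15) / (1/5) = 11/3.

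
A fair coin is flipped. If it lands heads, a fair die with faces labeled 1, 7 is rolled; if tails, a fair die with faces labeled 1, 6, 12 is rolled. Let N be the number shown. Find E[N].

E[N | heads] = (1+7)/2 = 4.
E[N | tails] = (1+6+12)/3 = 19/3.
By the law of total expectation,
E[N] = (1/2)·(4) + (1/2)·(19/3) = 31/6.

31/6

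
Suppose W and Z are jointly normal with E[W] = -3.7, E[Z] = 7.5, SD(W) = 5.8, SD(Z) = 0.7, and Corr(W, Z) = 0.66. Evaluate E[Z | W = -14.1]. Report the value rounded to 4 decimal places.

For a bivariate normal, E[Z | W=x] = μ_Z + ρ·(σ_Z/σ_W)·(x − μ_W).
E[Z | W=-14.1] = 7.5 + (0.66)·(0.7/5.8)·(-14.1 − (-3.7)) = 7.5 + (0.079655)·(-10.4) = 6.6716.

6.6716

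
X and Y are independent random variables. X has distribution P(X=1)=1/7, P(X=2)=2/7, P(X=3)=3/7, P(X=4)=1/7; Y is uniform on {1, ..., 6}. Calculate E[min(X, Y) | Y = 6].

P(Y = 6) = 1/6.
Summing min(X,Y)·P(x,y) over outcomes with Y = 6 gives 3/7.
E[min(X, Y) | Y = 6] = (3/7) / (1/6) = 18/7.

18/7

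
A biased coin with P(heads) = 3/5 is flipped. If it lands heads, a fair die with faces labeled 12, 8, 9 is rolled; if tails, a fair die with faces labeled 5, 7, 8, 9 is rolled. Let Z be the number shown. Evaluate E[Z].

87/10

E[Z | heads] = (12+8+9)/3 = 29/3.
E[Z | tails] = (5+7+8+9)/4 = 29/4.
E[Z] = (3/5)·(29/3) + (2/5)·(29/4) = 87/10.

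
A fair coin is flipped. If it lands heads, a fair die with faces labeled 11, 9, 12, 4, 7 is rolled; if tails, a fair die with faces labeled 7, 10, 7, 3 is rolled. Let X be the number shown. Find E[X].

E[X | heads] = (11+9+12+4+7)/5 = 43/5.
E[X | tails] = (7+10+7+3)/4 = 27/4.
E[X] = (1/2)·(43/5) + (1/2)·(27/4) = 307/40.

307/40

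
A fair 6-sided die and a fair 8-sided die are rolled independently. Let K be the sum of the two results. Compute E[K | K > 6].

P(K > 6) = 11/16.
Σ over the event: 7·1/8 + 8·1/8 + 9·1/8 + 10·5/48 + 11·1/12 + 12·1/16 + 13·1/24 + 14·1/48 = 157/24.
E[K | K > 6] = (157/24) / (11/16) = 314/33.

314/33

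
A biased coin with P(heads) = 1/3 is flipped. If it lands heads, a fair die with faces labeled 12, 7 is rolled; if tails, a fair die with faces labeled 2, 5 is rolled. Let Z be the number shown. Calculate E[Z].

E[Z | heads] = (12+7)/2 = 19/2.
E[Z | tails] = (2+5)/2 = 7/2.
E[Z] = (1/3)·(19/2) + (2/3)·(7/2) = 11/2.

11/2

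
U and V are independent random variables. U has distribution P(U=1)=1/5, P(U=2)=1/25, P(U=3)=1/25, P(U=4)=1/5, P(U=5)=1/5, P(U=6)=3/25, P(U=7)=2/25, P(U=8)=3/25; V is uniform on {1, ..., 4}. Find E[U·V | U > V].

941/70

P(U > V) = 7/10.
Summing UV·P(x,y) over outcomes with U > V gives 941/100.
E[U·V | U > V] = (941/100) / (7/10) = 941/70.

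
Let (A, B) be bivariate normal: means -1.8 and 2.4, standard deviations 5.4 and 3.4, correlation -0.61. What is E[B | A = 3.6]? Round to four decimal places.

0.3260

For a bivariate normal, E[B | A=x] = μ_B + ρ·(σ_B/σ_A)·(x − μ_A).
E[B | A=3.6] = 2.4 + (-0.61)·(3.4/5.4)·(3.6 − (-1.8)) = 2.4 + (-0.38407)·(5.4) = 0.3260.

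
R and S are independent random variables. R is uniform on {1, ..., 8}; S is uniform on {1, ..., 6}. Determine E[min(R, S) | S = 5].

Outcomes with S = 5: (1,5), (2,5), (3,5), (4,5), (5,5), (6,5), (7,5), (8,5), each with probability 1/48.
E[min(R, S) | S = 5] = (1 + 2 + 3 + 4 + 5 + 5 + 5 + 5) / 8 = 15/4.

15/4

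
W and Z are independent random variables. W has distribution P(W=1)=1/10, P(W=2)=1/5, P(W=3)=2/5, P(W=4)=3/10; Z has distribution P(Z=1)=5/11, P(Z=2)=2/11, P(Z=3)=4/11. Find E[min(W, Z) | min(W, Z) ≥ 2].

P(min(W, Z) ≥ 2) = 27/55.
Summing min(W,Z)·P(x,y) over outcomes with min(W, Z) ≥ 2 gives 68/55.
E[min(W, Z) | min(W, Z) ≥ 2] = (68/55) / (27/55) = 68/27.

68/27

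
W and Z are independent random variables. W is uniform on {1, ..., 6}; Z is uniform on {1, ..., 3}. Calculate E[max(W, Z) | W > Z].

P(W > Z) = 2/3.
Summing max(W,Z)·P(x,y) over outcomes with W > Z gives 53/18.
E[max(W, Z) | W > Z] = (53/18) / (2/3) = 53/12.

53/12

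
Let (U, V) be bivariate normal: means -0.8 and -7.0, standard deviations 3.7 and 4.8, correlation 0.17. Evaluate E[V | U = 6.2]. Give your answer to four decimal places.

-5.4562

For a bivariate normal, E[V | U=x] = μ_V + ρ·(σ_V/σ_U)·(x − μ_U).
E[V | U=6.2] = -7.0 + (0.17)·(4.8/3.7)·(6.2 − (-0.8)) = -7.0 + (0.22054)·(7) = -5.4562.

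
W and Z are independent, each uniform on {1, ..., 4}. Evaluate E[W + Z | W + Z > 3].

P(W + Z > 3) = 13/16.
Summing (W+Z)·P(x,y) over outcomes with W + Z > 3 gives 9/2.
E[W + Z | W + Z > 3] = (9/2) / (13/16) = 72/13.

72/13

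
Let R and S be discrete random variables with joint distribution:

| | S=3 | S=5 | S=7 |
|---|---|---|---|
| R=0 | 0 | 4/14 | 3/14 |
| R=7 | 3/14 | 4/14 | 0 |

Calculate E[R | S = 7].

P(S = 7) = 3/14.
Σ R·P over the event = 0·(3/14) = 0.
E[R | S = 7] = (0) / (3/14) = 0.

0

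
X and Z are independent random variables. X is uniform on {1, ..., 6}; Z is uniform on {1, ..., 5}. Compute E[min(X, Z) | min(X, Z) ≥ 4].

Outcomes with min(X, Z) ≥ 4: (4,4), (4,5), (5,4), (5,5), (6,4), (6,5), each with probability 1/30.
E[min(X, Z) | min(X, Z) ≥ 4] = (4 + 4 + 4 + 5 + 4 + 5) / 6 = 13/3.

13/3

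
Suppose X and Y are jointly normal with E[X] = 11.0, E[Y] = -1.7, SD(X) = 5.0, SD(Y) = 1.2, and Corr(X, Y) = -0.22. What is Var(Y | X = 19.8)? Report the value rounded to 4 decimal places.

1.3703

For a bivariate normal, Var(Y | X=x) = σ_Y²(1 − ρ²).
Var(Y | X=19.8) = (1.2)²·(1 − (-0.22)²) = 1.44·0.9516 = 1.3703.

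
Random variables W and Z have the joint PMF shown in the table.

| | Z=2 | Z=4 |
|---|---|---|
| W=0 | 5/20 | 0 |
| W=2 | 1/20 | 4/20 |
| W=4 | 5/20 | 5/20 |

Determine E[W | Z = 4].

P(Z = 4) = 9/20.
Σ W·P over the event = 2·(4/20) + 4·(5/20) = 7/5.
E[W | Z = 4] = (7/5) / (9/20) = 28/9.

28/9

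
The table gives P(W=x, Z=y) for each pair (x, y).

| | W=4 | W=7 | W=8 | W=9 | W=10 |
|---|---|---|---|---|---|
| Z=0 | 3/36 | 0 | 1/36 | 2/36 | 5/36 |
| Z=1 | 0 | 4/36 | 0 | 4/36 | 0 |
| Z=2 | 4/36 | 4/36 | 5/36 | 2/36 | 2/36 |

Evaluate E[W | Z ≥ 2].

122/17

P(Z ≥ 2) = 17/36.
Σ W·P over the event = 4·(4/36) + 7·(4/36) + 8·(5/36) + 9·(2/36) + 10·(2/36) = 61/18.
E[W | Z ≥ 2] = (61/18) / (17/36) = 122/17.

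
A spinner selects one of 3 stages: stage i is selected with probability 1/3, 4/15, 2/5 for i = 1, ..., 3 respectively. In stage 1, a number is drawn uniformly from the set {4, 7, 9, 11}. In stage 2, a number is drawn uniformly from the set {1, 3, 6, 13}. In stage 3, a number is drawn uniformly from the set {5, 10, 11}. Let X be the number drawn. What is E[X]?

91/12

E[X | stage 1] = (4+7+9+11)/4 = 31/4.
E[X | stage 2] = (1+3+6+13)/4 = 23/4.
E[X | stage 3] = (5+10+11)/3 = 26/3.
E[X] = (1/3)·(31/4) + (4/15)·(23/4) + (2/5)·(26/3) = 91/12.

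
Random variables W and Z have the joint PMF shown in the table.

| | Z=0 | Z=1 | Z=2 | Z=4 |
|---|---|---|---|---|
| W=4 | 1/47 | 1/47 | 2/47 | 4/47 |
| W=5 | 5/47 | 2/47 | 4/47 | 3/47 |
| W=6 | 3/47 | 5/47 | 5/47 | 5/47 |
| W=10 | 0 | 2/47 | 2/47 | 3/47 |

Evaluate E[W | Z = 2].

P(Z = 2) = 13/47.
Σ W·P over the event = 4·(2/47) + 5·(4/47) + 6·(5/47) + 10·(2/47) = 78/47.
E[W | Z = 2] = (78/47) / (13/47) = 6.

6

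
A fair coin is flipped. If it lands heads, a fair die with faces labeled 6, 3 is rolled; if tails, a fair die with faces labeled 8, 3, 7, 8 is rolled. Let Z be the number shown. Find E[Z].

11/2

E[Z | heads] = (6+3)/2 = 9/2.
E[Z | tails] = (8+3+7+8)/4 = 13/2.
E[Z] = (1/2)·(9/2) + (1/2)·(13/2) = 11/2.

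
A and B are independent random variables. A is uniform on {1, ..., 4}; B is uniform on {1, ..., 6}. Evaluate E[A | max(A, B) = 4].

22/7

Outcomes with max(A, B) = 4: (1,4), (2,4), (3,4), (4,1), (4,2), (4,3), (4,4), each with probability 1/24.
E[A | max(A, B) = 4] = (1 + 2 + 3 + 4 + 4 + 4 + 4) / 7 = 22/7.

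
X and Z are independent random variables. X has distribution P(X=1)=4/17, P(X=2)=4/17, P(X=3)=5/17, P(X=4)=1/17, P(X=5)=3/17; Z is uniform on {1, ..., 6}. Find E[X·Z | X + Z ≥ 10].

27

P(X + Z ≥ 10) = 7/102.
Summing XZ·P(x,y) over outcomes with X + Z ≥ 10 gives 63/34.
E[X·Z | X + Z ≥ 10] = (63/34) / (7/102) = 27.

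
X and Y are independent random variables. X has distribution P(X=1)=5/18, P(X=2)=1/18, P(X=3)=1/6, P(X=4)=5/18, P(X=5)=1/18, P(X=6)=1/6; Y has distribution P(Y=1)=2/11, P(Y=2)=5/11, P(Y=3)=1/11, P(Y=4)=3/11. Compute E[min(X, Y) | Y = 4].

P(Y = 4) = 3/11.
Summing min(X,Y)·P(x,y) over outcomes with Y = 4 gives 26/33.
E[min(X, Y) | Y = 4] = (26/33) / (3/11) = 26/9.

26/9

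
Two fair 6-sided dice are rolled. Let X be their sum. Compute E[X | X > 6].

26/3

P(X > 6) = 7/12.
Σ over the event: 7·1/6 + 8·5/36 + 9·1/9 + 10·1/12 + 11·1/18 + 12·1/36 = 91/18.
E[X | X > 6] = (91/18) / (7/12) = 26/3.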